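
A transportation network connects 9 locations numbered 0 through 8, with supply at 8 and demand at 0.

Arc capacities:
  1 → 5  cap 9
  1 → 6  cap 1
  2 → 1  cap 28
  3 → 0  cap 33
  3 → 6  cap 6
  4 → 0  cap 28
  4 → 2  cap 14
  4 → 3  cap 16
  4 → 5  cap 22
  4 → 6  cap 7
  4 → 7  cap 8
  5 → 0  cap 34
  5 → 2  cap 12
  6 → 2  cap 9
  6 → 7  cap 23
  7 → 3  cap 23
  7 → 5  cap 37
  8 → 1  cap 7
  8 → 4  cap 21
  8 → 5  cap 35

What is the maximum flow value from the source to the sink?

augment #1: 8→4→0 bottleneck 21, total now 21
augment #2: 8→5→0 bottleneck 34, total now 55
augment #3: 8→1→6→7→3→0 bottleneck 1, total now 56

Maximum flow value: 56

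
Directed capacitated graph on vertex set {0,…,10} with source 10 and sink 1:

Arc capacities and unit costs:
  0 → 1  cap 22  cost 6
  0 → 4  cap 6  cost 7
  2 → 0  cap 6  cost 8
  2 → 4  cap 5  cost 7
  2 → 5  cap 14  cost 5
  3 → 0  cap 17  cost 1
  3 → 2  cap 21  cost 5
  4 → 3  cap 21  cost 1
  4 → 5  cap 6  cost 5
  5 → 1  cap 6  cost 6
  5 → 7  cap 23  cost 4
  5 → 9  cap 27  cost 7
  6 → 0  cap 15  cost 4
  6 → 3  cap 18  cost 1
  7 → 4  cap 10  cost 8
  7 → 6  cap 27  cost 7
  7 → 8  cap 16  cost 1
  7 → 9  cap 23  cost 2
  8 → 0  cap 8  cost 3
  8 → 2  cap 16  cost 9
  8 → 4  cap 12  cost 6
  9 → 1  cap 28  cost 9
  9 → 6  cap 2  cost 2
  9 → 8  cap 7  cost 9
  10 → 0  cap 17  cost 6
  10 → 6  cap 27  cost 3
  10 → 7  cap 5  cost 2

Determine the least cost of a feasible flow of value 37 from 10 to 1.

shortest-cost path #1: 10→6→3→0→1 push 17 @ unit cost 11 (adds 187)
shortest-cost path #2: 10→0→1 push 5 @ unit cost 12 (adds 60)
shortest-cost path #3: 10→7→9→1 push 5 @ unit cost 13 (adds 65)
shortest-cost path #4: 10→6→3→2→5→1 push 1 @ unit cost 20 (adds 20)
shortest-cost path #5: 10→0→3→2→5→1 push 5 @ unit cost 21 (adds 105)
shortest-cost path #6: 10→0→3→2→5→7→9→1 push 4 @ unit cost 30 (adds 120)
total cost = 557

Minimum cost for 37 units: 557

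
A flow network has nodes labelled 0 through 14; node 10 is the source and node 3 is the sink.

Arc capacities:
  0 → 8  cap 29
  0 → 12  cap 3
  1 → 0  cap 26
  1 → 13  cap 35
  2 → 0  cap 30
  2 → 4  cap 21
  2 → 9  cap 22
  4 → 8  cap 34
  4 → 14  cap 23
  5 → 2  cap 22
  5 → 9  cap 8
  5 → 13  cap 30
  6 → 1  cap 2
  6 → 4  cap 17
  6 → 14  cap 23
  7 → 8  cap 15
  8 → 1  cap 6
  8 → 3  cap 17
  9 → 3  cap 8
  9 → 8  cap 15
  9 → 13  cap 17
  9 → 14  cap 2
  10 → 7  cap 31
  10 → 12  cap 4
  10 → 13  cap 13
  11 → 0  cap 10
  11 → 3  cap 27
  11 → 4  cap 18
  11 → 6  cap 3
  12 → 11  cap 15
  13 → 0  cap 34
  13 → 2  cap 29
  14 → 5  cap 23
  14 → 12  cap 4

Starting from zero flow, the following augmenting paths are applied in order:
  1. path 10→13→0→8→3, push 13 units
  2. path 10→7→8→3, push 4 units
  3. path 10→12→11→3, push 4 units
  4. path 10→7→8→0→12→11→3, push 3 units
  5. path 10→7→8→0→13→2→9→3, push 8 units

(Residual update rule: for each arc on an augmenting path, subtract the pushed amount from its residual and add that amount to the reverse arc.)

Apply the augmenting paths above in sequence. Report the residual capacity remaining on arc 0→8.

Residual capacity of (0,8): 27

after path 1 (10→13→0→8→3, push 13): res(0,8)=16
after path 2 (10→7→8→3, push 4): res(0,8)=16
after path 3 (10→12→11→3, push 4): res(0,8)=16
after path 4 (10→7→8→0→12→11→3, push 3): res(0,8)=19
after path 5 (10→7→8→0→13→2→9→3, push 8): res(0,8)=27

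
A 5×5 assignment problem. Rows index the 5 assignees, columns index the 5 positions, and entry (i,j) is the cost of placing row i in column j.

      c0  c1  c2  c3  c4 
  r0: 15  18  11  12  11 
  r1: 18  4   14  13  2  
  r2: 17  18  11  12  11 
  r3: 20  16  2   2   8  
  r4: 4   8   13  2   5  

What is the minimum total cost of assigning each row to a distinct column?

Minimum assignment cost: 32

one of 2 optimal assignments: row0→col2 (cost 11), row1→col1 (cost 4), row2→col4 (cost 11), row3→col3 (cost 2), row4→col0 (cost 4)
total = 11 + 4 + 11 + 2 + 4 = 32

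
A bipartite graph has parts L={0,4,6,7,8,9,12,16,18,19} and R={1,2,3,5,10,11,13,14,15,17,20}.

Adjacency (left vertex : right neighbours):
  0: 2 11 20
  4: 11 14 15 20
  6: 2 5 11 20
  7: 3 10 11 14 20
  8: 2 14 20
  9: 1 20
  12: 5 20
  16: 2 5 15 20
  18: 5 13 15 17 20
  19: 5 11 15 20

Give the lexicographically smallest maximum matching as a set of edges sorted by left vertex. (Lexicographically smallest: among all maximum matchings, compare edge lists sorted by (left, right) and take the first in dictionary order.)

Lex-smallest maximum matching: {(0,2), (4,11), (6,5), (7,3), (8,14), (9,1), (12,20), (16,15), (18,13)}

|M| = 9 (so the lex-smallest maximum matching has 9 edges)
process left vertices in ascending order; for each, take the smallest-labelled available neighbour that still permits 9 edges overall, or leave it unmatched if none does
lex-smallest matching: {0-2, 4-11, 6-5, 7-3, 8-14, 9-1, 12-20, 16-15, 18-13}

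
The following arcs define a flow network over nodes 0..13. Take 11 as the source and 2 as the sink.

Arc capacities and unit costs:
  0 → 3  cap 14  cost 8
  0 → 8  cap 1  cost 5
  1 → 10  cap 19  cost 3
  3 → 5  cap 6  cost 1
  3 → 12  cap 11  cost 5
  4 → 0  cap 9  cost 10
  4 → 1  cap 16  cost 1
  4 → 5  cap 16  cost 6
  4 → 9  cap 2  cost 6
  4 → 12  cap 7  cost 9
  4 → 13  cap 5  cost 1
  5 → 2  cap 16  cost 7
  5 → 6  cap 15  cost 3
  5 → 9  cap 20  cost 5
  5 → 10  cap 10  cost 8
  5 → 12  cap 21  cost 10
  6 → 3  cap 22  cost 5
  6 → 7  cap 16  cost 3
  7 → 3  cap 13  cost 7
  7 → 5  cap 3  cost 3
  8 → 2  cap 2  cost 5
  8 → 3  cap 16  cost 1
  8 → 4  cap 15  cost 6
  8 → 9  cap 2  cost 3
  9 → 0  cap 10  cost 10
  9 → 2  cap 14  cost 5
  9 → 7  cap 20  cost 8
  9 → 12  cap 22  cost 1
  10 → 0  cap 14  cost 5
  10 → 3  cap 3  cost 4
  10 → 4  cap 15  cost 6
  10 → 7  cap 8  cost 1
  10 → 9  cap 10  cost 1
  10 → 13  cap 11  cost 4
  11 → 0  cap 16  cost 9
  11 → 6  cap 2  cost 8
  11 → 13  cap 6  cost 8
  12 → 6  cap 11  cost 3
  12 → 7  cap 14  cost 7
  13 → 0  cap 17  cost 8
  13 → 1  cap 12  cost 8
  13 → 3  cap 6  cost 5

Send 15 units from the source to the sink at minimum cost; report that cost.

shortest-cost path #1: 11→0→8→2 push 1 @ unit cost 19 (adds 19)
shortest-cost path #2: 11→13→3→5→2 push 6 @ unit cost 21 (adds 126)
shortest-cost path #3: 11→6→7→5→2 push 2 @ unit cost 21 (adds 42)
shortest-cost path #4: 11→0→3→13→1→10→9→2 push 6 @ unit cost 29 (adds 174)
total cost = 361

Minimum cost for 15 units: 361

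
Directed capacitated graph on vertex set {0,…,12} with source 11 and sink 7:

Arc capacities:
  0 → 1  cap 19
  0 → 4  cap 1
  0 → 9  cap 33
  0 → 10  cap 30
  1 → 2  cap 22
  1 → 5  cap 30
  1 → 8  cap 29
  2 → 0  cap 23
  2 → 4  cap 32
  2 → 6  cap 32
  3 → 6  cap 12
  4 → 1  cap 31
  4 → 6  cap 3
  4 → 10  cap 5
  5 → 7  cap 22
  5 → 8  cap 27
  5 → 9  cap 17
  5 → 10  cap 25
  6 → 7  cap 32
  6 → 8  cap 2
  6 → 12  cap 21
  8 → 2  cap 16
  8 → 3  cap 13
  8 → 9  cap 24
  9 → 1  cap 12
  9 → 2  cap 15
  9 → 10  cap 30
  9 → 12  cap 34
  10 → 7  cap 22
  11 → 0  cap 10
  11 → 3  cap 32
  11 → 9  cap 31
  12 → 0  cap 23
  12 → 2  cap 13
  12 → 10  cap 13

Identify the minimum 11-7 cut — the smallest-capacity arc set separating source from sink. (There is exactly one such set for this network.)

augment #1: 11→0→10→7 push 10
augment #2: 11→3→6→7 push 12
augment #3: 11→9→10→7 push 12
augment #4: 11→9→1→5→7 push 12
augment #5: 11→9→2→6→7 push 7
max flow = 53; residual-reachable set from 11 gives S-side
cut edges (S→T): {(3,6), (11,0), (11,9)} total cap 53

Min-cut arcs: {(3,6), (11,0), (11,9)} (total capacity 53)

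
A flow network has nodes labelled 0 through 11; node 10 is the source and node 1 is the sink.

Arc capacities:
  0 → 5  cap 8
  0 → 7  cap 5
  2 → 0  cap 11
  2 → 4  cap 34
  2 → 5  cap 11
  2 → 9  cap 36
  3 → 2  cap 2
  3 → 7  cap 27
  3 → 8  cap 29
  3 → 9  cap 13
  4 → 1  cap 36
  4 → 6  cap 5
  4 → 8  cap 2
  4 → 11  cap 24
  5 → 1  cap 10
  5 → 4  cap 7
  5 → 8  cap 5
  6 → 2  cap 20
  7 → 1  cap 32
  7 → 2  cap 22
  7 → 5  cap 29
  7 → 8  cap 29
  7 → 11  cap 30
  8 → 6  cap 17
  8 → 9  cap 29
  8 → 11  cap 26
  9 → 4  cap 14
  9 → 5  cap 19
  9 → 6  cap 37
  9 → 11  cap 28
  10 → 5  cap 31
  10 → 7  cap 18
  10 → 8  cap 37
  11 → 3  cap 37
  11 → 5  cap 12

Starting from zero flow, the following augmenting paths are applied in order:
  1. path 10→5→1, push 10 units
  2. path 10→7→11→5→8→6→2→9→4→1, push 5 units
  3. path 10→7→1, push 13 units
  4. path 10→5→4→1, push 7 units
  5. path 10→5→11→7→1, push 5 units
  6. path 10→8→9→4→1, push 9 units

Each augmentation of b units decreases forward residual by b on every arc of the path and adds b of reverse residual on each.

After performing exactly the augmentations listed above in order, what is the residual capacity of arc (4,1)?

Residual capacity of (4,1): 15

after path 1 (10→5→1, push 10): res(4,1)=36
after path 2 (10→7→11→5→8→6→2→9→4→1, push 5): res(4,1)=31
after path 3 (10→7→1, push 13): res(4,1)=31
after path 4 (10→5→4→1, push 7): res(4,1)=24
after path 5 (10→5→11→7→1, push 5): res(4,1)=24
after path 6 (10→8→9→4→1, push 9): res(4,1)=15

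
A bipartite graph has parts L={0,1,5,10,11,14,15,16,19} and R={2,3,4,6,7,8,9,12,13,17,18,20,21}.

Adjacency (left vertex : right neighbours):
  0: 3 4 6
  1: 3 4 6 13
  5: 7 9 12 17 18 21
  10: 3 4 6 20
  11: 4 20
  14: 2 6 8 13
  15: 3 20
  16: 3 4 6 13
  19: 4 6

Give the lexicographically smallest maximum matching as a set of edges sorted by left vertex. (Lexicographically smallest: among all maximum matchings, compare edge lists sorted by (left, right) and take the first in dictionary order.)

|M| = 7 (so the lex-smallest maximum matching has 7 edges)
process left vertices in ascending order; for each, take the smallest-labelled available neighbour that still permits 7 edges overall, or leave it unmatched if none does
lex-smallest matching: {0-3, 1-4, 5-7, 10-6, 11-20, 14-2, 16-13}

Lex-smallest maximum matching: {(0,3), (1,4), (5,7), (10,6), (11,20), (14,2), (16,13)}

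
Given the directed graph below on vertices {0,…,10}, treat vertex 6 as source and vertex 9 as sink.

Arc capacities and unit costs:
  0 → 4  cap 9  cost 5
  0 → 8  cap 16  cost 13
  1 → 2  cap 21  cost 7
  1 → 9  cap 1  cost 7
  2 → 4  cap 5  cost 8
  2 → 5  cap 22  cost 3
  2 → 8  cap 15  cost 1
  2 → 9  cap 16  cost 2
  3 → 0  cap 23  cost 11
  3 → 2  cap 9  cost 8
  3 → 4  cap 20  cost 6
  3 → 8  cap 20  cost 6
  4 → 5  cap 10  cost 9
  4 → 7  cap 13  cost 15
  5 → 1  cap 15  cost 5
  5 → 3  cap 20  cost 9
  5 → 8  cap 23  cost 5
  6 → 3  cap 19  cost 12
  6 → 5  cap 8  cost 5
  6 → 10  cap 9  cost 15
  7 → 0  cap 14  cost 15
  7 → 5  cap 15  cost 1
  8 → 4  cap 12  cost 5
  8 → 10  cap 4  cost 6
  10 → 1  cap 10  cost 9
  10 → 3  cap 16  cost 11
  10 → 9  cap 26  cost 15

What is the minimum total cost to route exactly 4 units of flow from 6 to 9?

shortest-cost path #1: 6→5→1→9 push 1 @ unit cost 17 (adds 17)
shortest-cost path #2: 6→5→1→2→9 push 3 @ unit cost 19 (adds 57)
total cost = 74

Minimum cost for 4 units: 74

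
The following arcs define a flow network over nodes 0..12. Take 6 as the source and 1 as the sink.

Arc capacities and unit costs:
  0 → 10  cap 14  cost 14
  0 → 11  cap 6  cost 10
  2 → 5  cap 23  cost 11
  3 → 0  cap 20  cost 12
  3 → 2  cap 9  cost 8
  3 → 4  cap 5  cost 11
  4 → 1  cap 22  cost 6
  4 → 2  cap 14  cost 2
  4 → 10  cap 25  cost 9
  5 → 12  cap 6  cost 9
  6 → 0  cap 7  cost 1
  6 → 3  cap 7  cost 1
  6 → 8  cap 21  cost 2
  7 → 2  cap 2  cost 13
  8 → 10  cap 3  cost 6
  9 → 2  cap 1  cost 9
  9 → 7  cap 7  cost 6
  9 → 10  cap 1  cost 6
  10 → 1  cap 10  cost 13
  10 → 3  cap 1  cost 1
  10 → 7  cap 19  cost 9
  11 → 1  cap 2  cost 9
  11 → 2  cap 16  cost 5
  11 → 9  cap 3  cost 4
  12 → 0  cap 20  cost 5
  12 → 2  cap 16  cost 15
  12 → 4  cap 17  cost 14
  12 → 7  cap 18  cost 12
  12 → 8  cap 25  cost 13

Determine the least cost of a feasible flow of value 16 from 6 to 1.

Minimum cost for 16 units: 373

shortest-cost path #1: 6→3→4→1 push 5 @ unit cost 18 (adds 90)
shortest-cost path #2: 6→0→11→1 push 2 @ unit cost 20 (adds 40)
shortest-cost path #3: 6→8→10→1 push 3 @ unit cost 21 (adds 63)
shortest-cost path #4: 6→0→10→1 push 5 @ unit cost 28 (adds 140)
shortest-cost path #5: 6→3→0→10→1 push 1 @ unit cost 40 (adds 40)
total cost = 373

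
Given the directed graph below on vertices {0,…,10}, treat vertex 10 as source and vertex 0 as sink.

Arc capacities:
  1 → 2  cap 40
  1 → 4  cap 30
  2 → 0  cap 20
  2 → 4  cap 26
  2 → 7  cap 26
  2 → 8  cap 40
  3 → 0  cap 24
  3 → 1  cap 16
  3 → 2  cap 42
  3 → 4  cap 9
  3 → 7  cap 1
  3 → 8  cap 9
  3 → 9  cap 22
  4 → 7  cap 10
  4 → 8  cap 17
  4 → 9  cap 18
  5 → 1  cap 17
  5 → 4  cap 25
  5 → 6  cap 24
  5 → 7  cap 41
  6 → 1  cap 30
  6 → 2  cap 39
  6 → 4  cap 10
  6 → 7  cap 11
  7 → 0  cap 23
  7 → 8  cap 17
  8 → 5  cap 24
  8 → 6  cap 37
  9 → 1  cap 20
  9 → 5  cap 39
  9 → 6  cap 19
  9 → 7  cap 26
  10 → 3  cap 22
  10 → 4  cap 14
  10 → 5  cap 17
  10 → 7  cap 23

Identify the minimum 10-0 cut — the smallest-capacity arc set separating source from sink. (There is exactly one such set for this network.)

Min-cut arcs: {(2,0), (7,0), (10,3)} (total capacity 65)

augment #1: 10→3→0 push 22
augment #2: 10→7→0 push 23
augment #3: 10→5→1→2→0 push 17
augment #4: 10→4→8→6→2→0 push 3
max flow = 65; residual-reachable set from 10 gives S-side
cut edges (S→T): {(2,0), (7,0), (10,3)} total cap 65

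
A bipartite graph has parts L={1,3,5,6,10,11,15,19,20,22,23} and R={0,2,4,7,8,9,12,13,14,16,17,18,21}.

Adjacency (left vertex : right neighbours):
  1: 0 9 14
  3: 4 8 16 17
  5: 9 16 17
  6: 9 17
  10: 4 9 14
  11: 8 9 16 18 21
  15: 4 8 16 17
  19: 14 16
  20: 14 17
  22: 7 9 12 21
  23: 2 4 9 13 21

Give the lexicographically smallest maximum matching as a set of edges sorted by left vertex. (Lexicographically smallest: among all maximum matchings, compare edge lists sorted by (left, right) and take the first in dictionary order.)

Lex-smallest maximum matching: {(1,0), (3,4), (5,9), (6,17), (10,14), (11,18), (15,8), (19,16), (22,7), (23,2)}

|M| = 10 (so the lex-smallest maximum matching has 10 edges)
process left vertices in ascending order; for each, take the smallest-labelled available neighbour that still permits 10 edges overall, or leave it unmatched if none does
lex-smallest matching: {1-0, 3-4, 5-9, 6-17, 10-14, 11-18, 15-8, 19-16, 22-7, 23-2}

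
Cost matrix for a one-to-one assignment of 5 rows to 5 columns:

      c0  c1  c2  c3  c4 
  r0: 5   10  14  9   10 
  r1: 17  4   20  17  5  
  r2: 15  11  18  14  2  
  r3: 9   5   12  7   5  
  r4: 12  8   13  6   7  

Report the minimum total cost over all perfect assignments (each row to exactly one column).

Minimum assignment cost: 29

optimal assignment: row0→col0 (cost 5), row1→col1 (cost 4), row2→col4 (cost 2), row3→col2 (cost 12), row4→col3 (cost 6)
total = 5 + 4 + 2 + 12 + 6 = 29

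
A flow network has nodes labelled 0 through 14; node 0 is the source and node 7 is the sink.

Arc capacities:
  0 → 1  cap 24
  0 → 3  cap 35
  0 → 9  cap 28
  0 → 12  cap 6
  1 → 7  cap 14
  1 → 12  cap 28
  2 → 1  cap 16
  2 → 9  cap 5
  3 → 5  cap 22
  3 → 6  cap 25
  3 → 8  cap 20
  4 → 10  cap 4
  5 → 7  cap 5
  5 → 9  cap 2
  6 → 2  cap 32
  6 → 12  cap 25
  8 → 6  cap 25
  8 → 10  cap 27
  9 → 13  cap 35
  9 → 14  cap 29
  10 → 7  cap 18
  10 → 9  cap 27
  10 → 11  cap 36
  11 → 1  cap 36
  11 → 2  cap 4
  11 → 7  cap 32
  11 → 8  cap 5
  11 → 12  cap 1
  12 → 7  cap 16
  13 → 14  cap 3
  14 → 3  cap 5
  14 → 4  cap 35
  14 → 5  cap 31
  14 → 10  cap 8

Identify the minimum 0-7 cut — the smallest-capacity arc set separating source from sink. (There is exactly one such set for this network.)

Min-cut arcs: {(1,7), (3,8), (4,10), (5,7), (12,7), (14,10)} (total capacity 67)

augment #1: 0→1→7 push 14
augment #2: 0→12→7 push 6
augment #3: 0→1→12→7 push 10
augment #4: 0→3→5→7 push 5
augment #5: 0→3→8→10→7 push 18
augment #6: 0→3→8→10→11→7 push 2
augment #7: 0→9→14→10→11→7 push 8
augment #8: 0→9→14→4→10→11→7 push 4
max flow = 67; residual-reachable set from 0 gives S-side
cut edges (S→T): {(1,7), (3,8), (4,10), (5,7), (12,7), (14,10)} total cap 67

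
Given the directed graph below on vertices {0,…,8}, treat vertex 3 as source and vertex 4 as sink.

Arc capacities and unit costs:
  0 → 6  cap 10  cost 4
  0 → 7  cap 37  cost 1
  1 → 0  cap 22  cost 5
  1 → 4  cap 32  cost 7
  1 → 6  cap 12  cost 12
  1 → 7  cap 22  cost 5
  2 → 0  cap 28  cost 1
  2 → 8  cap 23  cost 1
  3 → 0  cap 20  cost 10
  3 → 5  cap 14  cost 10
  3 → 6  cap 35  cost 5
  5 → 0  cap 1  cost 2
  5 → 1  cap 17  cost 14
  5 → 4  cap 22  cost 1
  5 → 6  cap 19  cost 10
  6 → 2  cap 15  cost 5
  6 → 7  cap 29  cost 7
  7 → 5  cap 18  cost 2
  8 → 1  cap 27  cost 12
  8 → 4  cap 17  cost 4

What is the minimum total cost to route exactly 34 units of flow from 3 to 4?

Minimum cost for 34 units: 446

shortest-cost path #1: 3→5→4 push 14 @ unit cost 11 (adds 154)
shortest-cost path #2: 3→0→7→5→4 push 8 @ unit cost 14 (adds 112)
shortest-cost path #3: 3→6→2→8→4 push 12 @ unit cost 15 (adds 180)
total cost = 446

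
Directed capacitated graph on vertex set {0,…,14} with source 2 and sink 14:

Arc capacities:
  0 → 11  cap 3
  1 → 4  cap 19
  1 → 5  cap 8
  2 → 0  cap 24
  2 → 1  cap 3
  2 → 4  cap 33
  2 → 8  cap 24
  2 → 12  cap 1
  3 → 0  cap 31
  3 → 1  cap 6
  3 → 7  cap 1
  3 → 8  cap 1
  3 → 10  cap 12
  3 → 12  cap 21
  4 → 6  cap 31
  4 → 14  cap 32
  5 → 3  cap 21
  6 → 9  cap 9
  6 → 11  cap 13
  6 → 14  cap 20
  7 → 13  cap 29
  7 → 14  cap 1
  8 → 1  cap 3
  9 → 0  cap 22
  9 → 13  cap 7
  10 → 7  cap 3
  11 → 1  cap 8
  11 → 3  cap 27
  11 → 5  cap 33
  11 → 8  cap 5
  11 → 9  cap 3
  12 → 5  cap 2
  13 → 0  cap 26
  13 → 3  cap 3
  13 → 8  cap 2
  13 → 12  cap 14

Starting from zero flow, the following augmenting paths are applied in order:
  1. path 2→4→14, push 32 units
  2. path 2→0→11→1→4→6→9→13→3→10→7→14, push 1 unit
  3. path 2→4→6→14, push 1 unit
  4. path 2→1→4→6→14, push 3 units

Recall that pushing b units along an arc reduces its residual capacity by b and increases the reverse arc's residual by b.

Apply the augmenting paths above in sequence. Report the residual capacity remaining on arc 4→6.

after path 1 (2→4→14, push 32): res(4,6)=31
after path 2 (2→0→11→1→4→6→9→13→3→10→7→14, push 1): res(4,6)=30
after path 3 (2→4→6→14, push 1): res(4,6)=29
after path 4 (2→1→4→6→14, push 3): res(4,6)=26

Residual capacity of (4,6): 26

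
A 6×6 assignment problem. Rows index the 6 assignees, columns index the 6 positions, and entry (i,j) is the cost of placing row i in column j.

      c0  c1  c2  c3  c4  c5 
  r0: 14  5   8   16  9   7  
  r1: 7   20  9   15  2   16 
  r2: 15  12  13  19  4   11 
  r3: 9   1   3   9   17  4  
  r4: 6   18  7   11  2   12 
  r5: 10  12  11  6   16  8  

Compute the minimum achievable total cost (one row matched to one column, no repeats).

optimal assignment: row0→col5 (cost 7), row1→col0 (cost 7), row2→col4 (cost 4), row3→col1 (cost 1), row4→col2 (cost 7), row5→col3 (cost 6)
total = 7 + 7 + 4 + 1 + 7 + 6 = 32

Minimum assignment cost: 32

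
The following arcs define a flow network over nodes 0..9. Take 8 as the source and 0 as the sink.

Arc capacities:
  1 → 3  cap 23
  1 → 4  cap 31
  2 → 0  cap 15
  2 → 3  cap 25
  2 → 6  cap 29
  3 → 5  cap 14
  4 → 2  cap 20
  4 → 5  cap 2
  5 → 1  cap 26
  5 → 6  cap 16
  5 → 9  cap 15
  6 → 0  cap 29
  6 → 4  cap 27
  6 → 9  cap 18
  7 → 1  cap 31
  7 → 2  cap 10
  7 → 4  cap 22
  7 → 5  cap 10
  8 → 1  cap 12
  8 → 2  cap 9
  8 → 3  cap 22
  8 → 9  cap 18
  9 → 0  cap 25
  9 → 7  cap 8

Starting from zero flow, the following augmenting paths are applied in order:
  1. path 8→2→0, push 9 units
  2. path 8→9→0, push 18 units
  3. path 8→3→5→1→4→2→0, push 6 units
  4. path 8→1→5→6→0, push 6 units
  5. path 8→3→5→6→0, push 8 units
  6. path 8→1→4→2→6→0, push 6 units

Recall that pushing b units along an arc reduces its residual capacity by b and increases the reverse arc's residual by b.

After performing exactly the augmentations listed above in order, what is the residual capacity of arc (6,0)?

Residual capacity of (6,0): 9

after path 1 (8→2→0, push 9): res(6,0)=29
after path 2 (8→9→0, push 18): res(6,0)=29
after path 3 (8→3→5→1→4→2→0, push 6): res(6,0)=29
after path 4 (8→1→5→6→0, push 6): res(6,0)=23
after path 5 (8→3→5→6→0, push 8): res(6,0)=15
after path 6 (8→1→4→2→6→0, push 6): res(6,0)=9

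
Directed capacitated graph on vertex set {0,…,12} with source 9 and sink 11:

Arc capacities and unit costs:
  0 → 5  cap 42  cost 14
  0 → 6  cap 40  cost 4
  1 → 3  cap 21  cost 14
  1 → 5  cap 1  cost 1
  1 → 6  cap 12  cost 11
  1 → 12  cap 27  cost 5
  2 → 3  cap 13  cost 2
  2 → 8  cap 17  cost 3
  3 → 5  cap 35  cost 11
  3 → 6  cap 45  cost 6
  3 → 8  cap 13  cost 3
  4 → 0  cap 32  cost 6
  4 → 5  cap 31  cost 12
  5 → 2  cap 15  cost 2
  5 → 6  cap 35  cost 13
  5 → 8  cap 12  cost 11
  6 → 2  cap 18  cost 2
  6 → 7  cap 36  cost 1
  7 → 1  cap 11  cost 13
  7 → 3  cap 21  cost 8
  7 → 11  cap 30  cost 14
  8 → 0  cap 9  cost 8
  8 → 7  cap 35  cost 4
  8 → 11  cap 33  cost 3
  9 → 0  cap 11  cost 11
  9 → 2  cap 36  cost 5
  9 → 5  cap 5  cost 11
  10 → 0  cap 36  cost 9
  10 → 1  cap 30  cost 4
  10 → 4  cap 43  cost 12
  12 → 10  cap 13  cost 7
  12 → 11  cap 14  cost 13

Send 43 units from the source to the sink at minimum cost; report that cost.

Minimum cost for 43 units: 731

shortest-cost path #1: 9→2→8→11 push 17 @ unit cost 11 (adds 187)
shortest-cost path #2: 9→2→3→8→11 push 13 @ unit cost 13 (adds 169)
shortest-cost path #3: 9→5→8→11 push 3 @ unit cost 25 (adds 75)
shortest-cost path #4: 9→0→6→7→11 push 10 @ unit cost 30 (adds 300)
total cost = 731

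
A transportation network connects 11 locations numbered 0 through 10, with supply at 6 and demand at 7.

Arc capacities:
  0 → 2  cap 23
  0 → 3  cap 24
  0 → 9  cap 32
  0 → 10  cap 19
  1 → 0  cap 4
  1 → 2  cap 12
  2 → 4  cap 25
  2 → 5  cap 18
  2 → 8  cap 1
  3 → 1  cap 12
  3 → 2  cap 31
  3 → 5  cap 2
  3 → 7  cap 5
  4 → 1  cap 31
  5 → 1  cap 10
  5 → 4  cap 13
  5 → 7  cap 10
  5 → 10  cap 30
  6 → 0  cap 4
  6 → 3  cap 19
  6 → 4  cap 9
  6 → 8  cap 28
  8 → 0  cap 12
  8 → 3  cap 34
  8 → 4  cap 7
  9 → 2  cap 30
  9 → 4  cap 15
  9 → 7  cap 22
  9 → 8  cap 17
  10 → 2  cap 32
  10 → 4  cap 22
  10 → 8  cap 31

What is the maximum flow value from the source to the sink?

Maximum flow value: 35

augment #1: 6→3→7 bottleneck 5, total now 5
augment #2: 6→0→9→7 bottleneck 4, total now 9
augment #3: 6→3→5→7 bottleneck 2, total now 11
augment #4: 6→3→2→5→7 bottleneck 8, total now 19
augment #5: 6→8→0→9→7 bottleneck 12, total now 31
augment #6: 6→3→1→0→9→7 bottleneck 4, total now 35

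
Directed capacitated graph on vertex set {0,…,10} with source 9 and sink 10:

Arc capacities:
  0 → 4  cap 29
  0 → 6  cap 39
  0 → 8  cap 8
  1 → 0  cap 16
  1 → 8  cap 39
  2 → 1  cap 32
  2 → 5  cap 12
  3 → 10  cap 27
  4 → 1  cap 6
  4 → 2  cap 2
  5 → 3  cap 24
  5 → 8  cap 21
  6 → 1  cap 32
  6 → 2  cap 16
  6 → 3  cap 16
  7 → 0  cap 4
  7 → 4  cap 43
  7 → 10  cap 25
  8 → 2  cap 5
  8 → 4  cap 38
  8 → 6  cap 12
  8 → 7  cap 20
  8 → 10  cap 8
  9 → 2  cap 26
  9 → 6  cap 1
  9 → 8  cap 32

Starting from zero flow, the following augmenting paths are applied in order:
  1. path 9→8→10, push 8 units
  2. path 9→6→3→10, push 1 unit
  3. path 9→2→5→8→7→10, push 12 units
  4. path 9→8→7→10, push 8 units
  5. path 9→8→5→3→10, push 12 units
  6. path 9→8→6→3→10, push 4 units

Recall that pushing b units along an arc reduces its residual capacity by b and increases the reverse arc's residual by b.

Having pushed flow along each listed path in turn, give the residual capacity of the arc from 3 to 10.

after path 1 (9→8→10, push 8): res(3,10)=27
after path 2 (9→6→3→10, push 1): res(3,10)=26
after path 3 (9→2→5→8→7→10, push 12): res(3,10)=26
after path 4 (9→8→7→10, push 8): res(3,10)=26
after path 5 (9→8→5→3→10, push 12): res(3,10)=14
after path 6 (9→8→6→3→10, push 4): res(3,10)=10

Residual capacity of (3,10): 10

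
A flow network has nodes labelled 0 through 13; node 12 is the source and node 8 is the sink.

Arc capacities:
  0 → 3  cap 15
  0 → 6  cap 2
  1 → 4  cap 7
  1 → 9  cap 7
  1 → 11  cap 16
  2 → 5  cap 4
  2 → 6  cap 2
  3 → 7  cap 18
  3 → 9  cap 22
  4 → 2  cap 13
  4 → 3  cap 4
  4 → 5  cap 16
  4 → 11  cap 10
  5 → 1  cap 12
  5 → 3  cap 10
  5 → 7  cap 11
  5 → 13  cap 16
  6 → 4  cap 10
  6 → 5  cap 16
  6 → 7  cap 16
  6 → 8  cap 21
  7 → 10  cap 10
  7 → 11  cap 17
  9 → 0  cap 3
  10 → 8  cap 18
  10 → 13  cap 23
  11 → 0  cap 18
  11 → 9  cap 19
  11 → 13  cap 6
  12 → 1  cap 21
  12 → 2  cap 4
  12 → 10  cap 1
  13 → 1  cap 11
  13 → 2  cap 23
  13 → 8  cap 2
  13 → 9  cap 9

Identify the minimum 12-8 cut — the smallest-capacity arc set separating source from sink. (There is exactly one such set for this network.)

augment #1: 12→10→8 push 1
augment #2: 12→2→6→8 push 2
augment #3: 12→1→11→13→8 push 2
augment #4: 12→1→9→0→6→8 push 2
augment #5: 12→2→5→7→10→8 push 2
augment #6: 12→1→4→3→7→10→8 push 4
augment #7: 12→1→4→5→7→10→8 push 3
augment #8: 12→1→9→0→3→7→10→8 push 1
max flow = 17; residual-reachable set from 12 gives S-side
cut edges (S→T): {(0,6), (2,6), (7,10), (12,10), (13,8)} total cap 17

Min-cut arcs: {(0,6), (2,6), (7,10), (12,10), (13,8)} (total capacity 17)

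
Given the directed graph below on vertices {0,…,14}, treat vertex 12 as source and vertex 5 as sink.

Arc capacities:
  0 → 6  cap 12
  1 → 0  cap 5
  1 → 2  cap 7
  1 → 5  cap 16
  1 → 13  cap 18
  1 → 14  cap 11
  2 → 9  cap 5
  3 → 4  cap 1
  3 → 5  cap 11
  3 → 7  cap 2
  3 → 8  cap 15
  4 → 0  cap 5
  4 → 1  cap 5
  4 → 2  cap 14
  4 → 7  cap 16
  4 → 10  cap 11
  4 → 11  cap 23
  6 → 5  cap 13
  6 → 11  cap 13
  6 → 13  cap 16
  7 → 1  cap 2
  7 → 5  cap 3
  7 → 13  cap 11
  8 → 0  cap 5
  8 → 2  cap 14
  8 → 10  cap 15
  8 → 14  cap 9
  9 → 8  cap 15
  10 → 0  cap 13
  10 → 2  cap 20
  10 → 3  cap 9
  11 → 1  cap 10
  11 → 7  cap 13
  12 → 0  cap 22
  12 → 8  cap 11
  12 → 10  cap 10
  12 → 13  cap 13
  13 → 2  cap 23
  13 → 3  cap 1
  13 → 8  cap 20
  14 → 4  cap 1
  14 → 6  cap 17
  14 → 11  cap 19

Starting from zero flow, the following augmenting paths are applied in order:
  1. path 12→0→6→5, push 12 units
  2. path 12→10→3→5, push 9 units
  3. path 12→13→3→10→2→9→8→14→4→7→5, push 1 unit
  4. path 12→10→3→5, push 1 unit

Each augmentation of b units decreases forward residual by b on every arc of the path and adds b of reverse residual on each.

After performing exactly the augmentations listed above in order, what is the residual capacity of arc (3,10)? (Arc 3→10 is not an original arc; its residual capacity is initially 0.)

after path 1 (12→0→6→5, push 12): res(3,10)=0
after path 2 (12→10→3→5, push 9): res(3,10)=9
after path 3 (12→13→3→10→2→9→8→14→4→7→5, push 1): res(3,10)=8
after path 4 (12→10→3→5, push 1): res(3,10)=9

Residual capacity of (3,10): 9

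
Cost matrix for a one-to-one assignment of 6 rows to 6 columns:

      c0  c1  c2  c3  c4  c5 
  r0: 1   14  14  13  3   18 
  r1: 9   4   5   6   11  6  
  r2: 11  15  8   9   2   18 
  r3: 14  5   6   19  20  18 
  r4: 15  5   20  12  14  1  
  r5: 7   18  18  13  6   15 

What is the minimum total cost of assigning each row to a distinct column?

Minimum assignment cost: 27

one of 5 optimal assignments: row0→col0 (cost 1), row1→col1 (cost 4), row2→col3 (cost 9), row3→col2 (cost 6), row4→col5 (cost 1), row5→col4 (cost 6)
total = 1 + 4 + 9 + 6 + 1 + 6 = 27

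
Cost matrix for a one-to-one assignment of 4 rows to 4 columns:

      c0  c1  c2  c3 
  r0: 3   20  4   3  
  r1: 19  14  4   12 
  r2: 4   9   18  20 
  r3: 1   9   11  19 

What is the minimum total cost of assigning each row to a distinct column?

optimal assignment: row0→col3 (cost 3), row1→col2 (cost 4), row2→col1 (cost 9), row3→col0 (cost 1)
total = 3 + 4 + 9 + 1 = 17

Minimum assignment cost: 17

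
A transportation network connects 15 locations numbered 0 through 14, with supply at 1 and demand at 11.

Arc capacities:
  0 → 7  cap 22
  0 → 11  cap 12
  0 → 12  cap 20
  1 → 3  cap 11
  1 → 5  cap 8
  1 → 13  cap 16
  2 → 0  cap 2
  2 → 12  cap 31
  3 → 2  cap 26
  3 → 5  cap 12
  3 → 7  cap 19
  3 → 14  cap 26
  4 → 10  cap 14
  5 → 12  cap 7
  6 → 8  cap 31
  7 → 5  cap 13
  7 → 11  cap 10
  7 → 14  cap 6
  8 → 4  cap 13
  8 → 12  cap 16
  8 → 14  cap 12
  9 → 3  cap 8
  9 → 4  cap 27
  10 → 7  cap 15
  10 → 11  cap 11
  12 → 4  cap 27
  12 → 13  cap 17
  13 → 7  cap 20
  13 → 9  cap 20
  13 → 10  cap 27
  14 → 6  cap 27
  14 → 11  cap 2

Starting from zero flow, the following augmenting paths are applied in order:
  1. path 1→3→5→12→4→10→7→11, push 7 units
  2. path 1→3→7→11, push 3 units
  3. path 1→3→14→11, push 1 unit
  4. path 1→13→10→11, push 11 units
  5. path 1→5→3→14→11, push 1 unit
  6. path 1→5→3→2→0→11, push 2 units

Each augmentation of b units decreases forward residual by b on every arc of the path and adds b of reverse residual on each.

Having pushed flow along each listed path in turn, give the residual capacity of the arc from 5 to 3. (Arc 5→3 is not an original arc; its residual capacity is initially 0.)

Residual capacity of (5,3): 4

after path 1 (1→3→5→12→4→10→7→11, push 7): res(5,3)=7
after path 2 (1→3→7→11, push 3): res(5,3)=7
after path 3 (1→3→14→11, push 1): res(5,3)=7
after path 4 (1→13→10→11, push 11): res(5,3)=7
after path 5 (1→5→3→14→11, push 1): res(5,3)=6
after path 6 (1→5→3→2→0→11, push 2): res(5,3)=4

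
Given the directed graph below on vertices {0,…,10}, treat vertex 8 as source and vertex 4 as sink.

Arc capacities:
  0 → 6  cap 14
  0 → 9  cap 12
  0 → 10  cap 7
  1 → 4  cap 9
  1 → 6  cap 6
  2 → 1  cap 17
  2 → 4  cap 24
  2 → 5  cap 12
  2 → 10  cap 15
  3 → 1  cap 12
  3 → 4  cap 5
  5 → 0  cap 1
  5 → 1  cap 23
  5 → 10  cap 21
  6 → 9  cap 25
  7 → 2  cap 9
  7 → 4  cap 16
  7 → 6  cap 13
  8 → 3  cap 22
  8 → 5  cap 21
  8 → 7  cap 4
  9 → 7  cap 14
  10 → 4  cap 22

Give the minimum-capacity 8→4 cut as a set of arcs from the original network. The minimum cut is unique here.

augment #1: 8→3→4 push 5
augment #2: 8→7→4 push 4
augment #3: 8→3→1→4 push 9
augment #4: 8→5→10→4 push 21
augment #5: 8→3→1→6→9→7→4 push 3
max flow = 42; residual-reachable set from 8 gives S-side
cut edges (S→T): {(3,1), (3,4), (8,5), (8,7)} total cap 42

Min-cut arcs: {(3,1), (3,4), (8,5), (8,7)} (total capacity 42)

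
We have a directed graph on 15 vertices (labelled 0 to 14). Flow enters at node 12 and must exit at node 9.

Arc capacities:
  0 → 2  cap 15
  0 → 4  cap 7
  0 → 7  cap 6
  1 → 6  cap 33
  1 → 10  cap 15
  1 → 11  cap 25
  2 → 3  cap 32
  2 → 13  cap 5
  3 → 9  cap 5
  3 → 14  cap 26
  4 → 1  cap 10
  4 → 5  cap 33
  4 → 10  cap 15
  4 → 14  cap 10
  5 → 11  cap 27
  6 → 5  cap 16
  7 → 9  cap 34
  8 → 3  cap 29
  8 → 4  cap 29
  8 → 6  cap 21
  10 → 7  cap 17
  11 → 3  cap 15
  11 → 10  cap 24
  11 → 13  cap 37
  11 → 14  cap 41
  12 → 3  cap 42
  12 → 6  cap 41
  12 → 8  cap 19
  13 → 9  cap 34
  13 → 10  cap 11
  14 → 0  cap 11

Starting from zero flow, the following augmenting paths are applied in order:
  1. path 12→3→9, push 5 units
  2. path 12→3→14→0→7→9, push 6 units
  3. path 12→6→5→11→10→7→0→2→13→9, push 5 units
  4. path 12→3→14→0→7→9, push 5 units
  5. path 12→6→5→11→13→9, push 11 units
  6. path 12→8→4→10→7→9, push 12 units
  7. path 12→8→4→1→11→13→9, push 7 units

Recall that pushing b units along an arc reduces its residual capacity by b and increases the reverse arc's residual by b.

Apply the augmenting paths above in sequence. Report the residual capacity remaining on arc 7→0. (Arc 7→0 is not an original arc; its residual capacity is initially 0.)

after path 1 (12→3→9, push 5): res(7,0)=0
after path 2 (12→3→14→0→7→9, push 6): res(7,0)=6
after path 3 (12→6→5→11→10→7→0→2→13→9, push 5): res(7,0)=1
after path 4 (12→3→14→0→7→9, push 5): res(7,0)=6
after path 5 (12→6→5→11→13→9, push 11): res(7,0)=6
after path 6 (12→8→4→10→7→9, push 12): res(7,0)=6
after path 7 (12→8→4→1→11→13→9, push 7): res(7,0)=6

Residual capacity of (7,0): 6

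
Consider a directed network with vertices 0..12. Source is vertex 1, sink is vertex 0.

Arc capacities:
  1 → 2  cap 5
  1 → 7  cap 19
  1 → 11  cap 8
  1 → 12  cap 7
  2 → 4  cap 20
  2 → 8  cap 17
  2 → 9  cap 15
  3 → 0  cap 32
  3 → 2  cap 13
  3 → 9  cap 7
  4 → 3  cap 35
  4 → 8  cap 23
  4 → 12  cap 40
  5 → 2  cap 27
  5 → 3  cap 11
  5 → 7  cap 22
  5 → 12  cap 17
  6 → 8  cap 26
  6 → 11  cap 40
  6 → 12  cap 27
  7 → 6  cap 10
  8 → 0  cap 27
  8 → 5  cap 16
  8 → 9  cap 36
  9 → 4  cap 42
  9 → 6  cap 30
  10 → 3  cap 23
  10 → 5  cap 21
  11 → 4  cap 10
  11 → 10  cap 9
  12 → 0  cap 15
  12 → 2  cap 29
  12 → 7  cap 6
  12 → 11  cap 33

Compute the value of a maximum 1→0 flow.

augment #1: 1→12→0 bottleneck 7, total now 7
augment #2: 1→2→8→0 bottleneck 5, total now 12
augment #3: 1→7→6→8→0 bottleneck 10, total now 22
augment #4: 1→11→4→3→0 bottleneck 8, total now 30

Maximum flow value: 30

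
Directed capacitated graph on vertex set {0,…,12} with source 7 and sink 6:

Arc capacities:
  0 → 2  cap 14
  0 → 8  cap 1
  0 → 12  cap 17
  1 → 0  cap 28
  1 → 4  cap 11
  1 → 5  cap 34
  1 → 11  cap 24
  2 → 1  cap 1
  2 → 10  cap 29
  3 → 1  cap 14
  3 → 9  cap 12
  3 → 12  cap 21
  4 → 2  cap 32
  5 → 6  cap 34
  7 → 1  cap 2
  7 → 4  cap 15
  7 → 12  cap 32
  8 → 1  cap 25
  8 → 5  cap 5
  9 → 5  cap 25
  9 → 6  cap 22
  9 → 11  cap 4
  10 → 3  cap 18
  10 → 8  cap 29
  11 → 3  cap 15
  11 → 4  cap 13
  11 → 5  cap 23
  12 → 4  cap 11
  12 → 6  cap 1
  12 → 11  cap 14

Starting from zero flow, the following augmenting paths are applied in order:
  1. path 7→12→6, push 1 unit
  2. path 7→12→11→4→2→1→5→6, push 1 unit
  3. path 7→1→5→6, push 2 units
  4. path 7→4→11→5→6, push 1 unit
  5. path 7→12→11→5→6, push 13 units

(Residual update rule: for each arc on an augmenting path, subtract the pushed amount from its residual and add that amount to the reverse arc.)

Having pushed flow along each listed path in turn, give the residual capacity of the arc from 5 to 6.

Residual capacity of (5,6): 17

after path 1 (7→12→6, push 1): res(5,6)=34
after path 2 (7→12→11→4→2→1→5→6, push 1): res(5,6)=33
after path 3 (7→1→5→6, push 2): res(5,6)=31
after path 4 (7→4→11→5→6, push 1): res(5,6)=30
after path 5 (7→12→11→5→6, push 13): res(5,6)=17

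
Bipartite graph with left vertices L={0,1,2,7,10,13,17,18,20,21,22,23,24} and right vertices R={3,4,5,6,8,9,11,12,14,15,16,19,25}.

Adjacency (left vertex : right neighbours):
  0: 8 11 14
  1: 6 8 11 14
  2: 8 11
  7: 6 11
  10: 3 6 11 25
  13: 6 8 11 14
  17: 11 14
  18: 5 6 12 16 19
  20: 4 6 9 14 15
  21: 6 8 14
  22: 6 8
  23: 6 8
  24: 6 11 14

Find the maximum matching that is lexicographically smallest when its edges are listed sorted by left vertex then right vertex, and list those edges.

|M| = 7 (so the lex-smallest maximum matching has 7 edges)
process left vertices in ascending order; for each, take the smallest-labelled available neighbour that still permits 7 edges overall, or leave it unmatched if none does
lex-smallest matching: {0-8, 1-6, 2-11, 10-3, 13-14, 18-5, 20-4}

Lex-smallest maximum matching: {(0,8), (1,6), (2,11), (10,3), (13,14), (18,5), (20,4)}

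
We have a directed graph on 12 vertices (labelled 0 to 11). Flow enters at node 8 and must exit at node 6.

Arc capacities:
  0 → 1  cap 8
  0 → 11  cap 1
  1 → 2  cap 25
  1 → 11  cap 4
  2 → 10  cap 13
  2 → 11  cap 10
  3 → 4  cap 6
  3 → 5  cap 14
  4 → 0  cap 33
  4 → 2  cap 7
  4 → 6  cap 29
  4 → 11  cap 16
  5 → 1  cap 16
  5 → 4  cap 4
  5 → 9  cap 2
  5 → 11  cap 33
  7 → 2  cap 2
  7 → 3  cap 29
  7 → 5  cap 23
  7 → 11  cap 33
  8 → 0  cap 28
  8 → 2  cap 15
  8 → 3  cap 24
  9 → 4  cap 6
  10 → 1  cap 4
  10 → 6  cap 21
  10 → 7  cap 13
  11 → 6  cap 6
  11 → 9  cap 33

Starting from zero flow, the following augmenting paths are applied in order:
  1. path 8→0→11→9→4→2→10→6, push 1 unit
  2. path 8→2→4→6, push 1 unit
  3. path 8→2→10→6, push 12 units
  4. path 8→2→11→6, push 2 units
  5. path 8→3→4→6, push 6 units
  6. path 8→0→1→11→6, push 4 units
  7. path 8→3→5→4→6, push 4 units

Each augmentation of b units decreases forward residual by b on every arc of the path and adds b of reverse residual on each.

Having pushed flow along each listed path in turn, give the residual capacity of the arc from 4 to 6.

after path 1 (8→0→11→9→4→2→10→6, push 1): res(4,6)=29
after path 2 (8→2→4→6, push 1): res(4,6)=28
after path 3 (8→2→10→6, push 12): res(4,6)=28
after path 4 (8→2→11→6, push 2): res(4,6)=28
after path 5 (8→3→4→6, push 6): res(4,6)=22
after path 6 (8→0→1→11→6, push 4): res(4,6)=22
after path 7 (8→3→5→4→6, push 4): res(4,6)=18

Residual capacity of (4,6): 18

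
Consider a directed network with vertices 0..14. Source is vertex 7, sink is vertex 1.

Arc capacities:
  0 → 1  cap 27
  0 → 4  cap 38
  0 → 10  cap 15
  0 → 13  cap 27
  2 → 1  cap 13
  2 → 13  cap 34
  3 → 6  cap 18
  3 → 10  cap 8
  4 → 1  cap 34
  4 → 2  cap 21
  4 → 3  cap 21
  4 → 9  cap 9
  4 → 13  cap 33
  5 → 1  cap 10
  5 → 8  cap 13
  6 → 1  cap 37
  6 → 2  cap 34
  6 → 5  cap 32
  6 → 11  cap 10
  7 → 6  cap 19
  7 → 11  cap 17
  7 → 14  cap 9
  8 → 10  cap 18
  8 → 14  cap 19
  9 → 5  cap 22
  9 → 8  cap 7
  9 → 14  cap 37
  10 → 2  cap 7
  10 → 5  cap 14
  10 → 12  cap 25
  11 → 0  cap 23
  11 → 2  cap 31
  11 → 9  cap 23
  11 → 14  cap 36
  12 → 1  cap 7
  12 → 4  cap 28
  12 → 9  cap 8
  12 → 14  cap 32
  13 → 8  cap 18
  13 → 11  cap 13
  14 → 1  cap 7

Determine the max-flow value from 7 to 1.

augment #1: 7→6→1 bottleneck 19, total now 19
augment #2: 7→14→1 bottleneck 7, total now 26
augment #3: 7→11→0→1 bottleneck 17, total now 43

Maximum flow value: 43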